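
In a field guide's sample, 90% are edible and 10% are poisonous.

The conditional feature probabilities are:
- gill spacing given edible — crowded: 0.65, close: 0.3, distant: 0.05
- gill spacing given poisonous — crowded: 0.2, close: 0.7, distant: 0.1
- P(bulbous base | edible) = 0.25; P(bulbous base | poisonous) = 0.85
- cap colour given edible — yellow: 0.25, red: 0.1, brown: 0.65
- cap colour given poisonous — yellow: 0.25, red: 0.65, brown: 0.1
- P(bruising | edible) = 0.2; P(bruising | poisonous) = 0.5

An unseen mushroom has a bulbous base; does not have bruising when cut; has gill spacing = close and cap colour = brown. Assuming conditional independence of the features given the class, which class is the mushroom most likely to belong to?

edible

edible: 0.9 × 0.3 × 0.25 × 0.65 × (1−0.2) = 0.0351
poisonous: 0.1 × 0.7 × 0.85 × 0.1 × (1−0.5) = 0.002975
Highest score → edible.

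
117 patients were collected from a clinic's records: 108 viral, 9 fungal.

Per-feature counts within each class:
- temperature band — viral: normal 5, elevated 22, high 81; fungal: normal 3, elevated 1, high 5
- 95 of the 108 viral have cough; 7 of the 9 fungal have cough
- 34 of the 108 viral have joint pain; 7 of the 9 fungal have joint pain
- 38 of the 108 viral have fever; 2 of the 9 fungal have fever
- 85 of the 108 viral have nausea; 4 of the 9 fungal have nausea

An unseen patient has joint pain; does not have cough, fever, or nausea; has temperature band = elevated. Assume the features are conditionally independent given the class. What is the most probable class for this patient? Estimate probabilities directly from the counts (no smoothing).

viral

viral: (108/117) × (22/108) × (13/108) × (34/108) × (70/108) × (23/108) ≈ 0.000983535
fungal: (9/117) × (1/9) × (2/9) × (7/9) × (7/9) × (5/9) ≈ 0.000638323
Highest score → viral.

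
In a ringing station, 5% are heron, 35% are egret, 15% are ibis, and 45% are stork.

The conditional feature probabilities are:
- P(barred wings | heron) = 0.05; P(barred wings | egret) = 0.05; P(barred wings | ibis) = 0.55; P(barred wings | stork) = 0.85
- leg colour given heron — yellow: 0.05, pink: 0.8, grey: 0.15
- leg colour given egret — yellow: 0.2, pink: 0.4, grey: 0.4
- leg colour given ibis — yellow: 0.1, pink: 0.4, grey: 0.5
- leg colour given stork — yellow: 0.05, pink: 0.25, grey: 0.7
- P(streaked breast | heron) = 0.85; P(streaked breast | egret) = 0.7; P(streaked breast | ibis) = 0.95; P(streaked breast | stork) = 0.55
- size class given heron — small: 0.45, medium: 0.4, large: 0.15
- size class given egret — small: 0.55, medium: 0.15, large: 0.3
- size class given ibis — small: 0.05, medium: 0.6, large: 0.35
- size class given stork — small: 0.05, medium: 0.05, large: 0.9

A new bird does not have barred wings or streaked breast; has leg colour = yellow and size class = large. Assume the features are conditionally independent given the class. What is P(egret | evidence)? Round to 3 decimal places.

heron: 0.05 × (1−0.05) × 0.05 × (1−0.85) × 0.15 = 0.0000534375
egret: 0.35 × (1−0.05) × 0.2 × (1−0.7) × 0.3 = 0.005985
ibis: 0.15 × (1−0.55) × 0.1 × (1−0.95) × 0.35 = 0.000118125
stork: 0.45 × (1−0.85) × 0.05 × (1−0.55) × 0.9 = 0.001366875
P(egret | x) = 0.005985 / 0.0075234375 ≈ 0.796

0.796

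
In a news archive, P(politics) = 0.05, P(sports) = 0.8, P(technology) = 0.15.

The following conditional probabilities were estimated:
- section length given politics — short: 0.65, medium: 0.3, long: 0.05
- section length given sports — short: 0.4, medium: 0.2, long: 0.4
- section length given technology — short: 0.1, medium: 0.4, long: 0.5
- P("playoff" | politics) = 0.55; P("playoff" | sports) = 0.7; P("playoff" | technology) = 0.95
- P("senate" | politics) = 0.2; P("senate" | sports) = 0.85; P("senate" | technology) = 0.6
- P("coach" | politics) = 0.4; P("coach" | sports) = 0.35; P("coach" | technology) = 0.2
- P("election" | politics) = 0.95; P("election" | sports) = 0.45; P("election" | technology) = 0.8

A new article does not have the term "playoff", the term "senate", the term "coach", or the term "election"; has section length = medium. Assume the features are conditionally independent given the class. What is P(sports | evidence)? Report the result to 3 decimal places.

0.879

politics: 0.05 × 0.3 × (1−0.55) × (1−0.2) × (1−0.4) × (1−0.95) = 0.000162
sports: 0.8 × 0.2 × (1−0.7) × (1−0.85) × (1−0.35) × (1−0.45) = 0.002574
technology: 0.15 × 0.4 × (1−0.95) × (1−0.6) × (1−0.2) × (1−0.8) = 0.000192
P(sports | x) = 0.002574 / 0.002928 ≈ 0.879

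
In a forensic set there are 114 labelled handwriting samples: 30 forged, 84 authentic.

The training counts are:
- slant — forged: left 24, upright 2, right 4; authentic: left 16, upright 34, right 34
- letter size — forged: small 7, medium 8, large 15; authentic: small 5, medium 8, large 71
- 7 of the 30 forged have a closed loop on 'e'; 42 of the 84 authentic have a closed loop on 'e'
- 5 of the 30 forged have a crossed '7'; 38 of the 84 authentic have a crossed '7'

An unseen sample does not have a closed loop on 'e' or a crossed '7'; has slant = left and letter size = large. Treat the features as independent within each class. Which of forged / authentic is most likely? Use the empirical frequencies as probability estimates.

forged: (30/114) × (24/30) × (15/30) × (23/30) × (25/30) ≈ 0.0672515
authentic: (84/114) × (16/84) × (71/84) × (42/84) × (46/84) ≈ 0.032482
Highest score → forged.

forged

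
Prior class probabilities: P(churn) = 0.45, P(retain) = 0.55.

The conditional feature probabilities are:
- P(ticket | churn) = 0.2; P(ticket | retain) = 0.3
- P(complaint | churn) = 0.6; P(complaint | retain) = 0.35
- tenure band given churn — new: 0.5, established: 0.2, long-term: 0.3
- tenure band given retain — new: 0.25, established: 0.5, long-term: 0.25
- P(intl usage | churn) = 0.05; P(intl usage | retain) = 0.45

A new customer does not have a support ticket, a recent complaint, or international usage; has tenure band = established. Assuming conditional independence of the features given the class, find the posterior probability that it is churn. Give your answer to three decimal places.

0.284

churn: 0.45 × (1−0.2) × (1−0.6) × 0.2 × (1−0.05) = 0.02736
retain: 0.55 × (1−0.3) × (1−0.35) × 0.5 × (1−0.45) = 0.06881875
P(churn | x) = 0.02736 / 0.09617875 ≈ 0.284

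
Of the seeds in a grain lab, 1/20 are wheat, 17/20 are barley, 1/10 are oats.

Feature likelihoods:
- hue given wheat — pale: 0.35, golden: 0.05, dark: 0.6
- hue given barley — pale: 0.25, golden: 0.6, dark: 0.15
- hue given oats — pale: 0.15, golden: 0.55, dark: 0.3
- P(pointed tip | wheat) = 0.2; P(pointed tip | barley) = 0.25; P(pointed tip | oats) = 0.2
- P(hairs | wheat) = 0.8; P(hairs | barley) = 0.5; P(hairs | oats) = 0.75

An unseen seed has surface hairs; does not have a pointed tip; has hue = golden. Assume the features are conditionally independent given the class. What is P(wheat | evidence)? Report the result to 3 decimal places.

wheat: 0.05 × 0.05 × (1−0.2) × 0.8 = 0.0016
barley: 0.85 × 0.6 × (1−0.25) × 0.5 = 0.19125
oats: 0.1 × 0.55 × (1−0.2) × 0.75 = 0.033
P(wheat | x) = 0.0016 / 0.22585 ≈ 0.007

0.007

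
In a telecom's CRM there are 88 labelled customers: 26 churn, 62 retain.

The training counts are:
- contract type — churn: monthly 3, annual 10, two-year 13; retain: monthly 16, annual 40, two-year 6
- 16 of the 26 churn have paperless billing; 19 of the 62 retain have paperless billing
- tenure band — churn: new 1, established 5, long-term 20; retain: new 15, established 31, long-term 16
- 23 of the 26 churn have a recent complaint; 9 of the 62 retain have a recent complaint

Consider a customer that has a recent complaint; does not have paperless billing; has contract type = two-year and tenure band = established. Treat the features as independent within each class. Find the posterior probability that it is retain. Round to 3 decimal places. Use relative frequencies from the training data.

churn: (26/88) × (13/26) × (10/26) × (5/26) × (23/26) ≈ 0.00966581
retain: (62/88) × (6/62) × (43/62) × (31/62) × (9/62) ≈ 0.00343215
P(retain | x) = 0.00343215 / 0.01309796 ≈ 0.262

0.262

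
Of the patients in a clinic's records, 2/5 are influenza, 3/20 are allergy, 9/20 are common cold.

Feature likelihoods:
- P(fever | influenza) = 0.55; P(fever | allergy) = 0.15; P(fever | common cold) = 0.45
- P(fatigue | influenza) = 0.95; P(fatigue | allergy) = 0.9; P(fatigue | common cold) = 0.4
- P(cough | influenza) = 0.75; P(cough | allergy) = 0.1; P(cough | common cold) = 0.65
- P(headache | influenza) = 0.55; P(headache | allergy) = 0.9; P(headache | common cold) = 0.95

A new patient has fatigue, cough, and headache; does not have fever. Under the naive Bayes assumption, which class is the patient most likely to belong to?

influenza

influenza: 0.4 × (1−0.55) × 0.95 × 0.75 × 0.55 = 0.0705375
allergy: 0.15 × (1−0.15) × 0.9 × 0.1 × 0.9 = 0.0103275
common cold: 0.45 × (1−0.45) × 0.4 × 0.65 × 0.95 = 0.0611325
Highest score → influenza.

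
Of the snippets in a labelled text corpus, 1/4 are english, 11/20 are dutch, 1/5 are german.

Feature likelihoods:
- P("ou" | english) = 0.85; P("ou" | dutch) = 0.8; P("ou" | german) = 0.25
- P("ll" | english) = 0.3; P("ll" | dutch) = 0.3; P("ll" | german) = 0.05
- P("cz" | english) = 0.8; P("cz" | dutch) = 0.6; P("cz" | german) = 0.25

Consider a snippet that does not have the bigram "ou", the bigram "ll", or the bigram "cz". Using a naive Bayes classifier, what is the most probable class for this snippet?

english: 0.25 × (1−0.85) × (1−0.3) × (1−0.8) = 0.00525
dutch: 0.55 × (1−0.8) × (1−0.3) × (1−0.6) = 0.0308
german: 0.2 × (1−0.25) × (1−0.05) × (1−0.25) = 0.106875
Highest score → german.

german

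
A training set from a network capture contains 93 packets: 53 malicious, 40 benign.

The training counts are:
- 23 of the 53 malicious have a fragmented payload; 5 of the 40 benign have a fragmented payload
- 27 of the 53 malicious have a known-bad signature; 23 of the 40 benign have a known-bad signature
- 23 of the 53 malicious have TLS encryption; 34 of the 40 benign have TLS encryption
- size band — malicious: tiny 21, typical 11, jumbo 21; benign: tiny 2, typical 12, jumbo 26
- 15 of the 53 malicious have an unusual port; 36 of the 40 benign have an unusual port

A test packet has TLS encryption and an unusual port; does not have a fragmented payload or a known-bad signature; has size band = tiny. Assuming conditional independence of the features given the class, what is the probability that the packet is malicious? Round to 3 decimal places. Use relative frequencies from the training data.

malicious: (53/93) × (30/53) × (26/53) × (23/53) × (21/53) × (15/53) ≈ 0.00770099
benign: (40/93) × (35/40) × (17/40) × (34/40) × (2/40) × (36/40) ≈ 0.00611794
P(malicious | x) = 0.00770099 / 0.01381893 ≈ 0.557

0.557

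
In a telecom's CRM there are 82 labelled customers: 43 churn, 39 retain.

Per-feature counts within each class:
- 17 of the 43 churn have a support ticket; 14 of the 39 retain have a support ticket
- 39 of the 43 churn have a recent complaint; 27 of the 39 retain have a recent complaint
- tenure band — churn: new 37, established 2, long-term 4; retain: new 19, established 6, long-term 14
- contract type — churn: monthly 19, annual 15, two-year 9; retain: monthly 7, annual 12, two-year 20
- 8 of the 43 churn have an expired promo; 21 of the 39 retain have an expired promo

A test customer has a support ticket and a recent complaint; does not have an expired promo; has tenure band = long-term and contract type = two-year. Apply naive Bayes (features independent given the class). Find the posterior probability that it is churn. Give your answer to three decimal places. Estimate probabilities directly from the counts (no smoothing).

churn: (43/82) × (17/43) × (39/43) × (4/43) × (9/43) × (35/43) ≈ 0.00297986
retain: (39/82) × (14/39) × (27/39) × (14/39) × (20/39) × (18/39) ≈ 0.0100427
P(churn | x) = 0.00297986 / 0.01302256 ≈ 0.229

0.229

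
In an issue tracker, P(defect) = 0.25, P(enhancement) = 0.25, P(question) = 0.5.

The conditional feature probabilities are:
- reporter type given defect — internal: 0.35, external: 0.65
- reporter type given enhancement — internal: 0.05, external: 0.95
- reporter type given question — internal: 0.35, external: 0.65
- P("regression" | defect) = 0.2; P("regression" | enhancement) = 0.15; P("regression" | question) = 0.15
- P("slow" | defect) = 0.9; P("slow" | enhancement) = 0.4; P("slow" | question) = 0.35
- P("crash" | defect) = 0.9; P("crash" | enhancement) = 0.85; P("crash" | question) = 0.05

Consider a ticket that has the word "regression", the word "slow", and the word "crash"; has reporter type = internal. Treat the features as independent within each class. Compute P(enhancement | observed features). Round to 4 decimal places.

defect: 0.25 × 0.35 × 0.2 × 0.9 × 0.9 = 0.014175
enhancement: 0.25 × 0.05 × 0.15 × 0.4 × 0.85 = 0.0006375
question: 0.5 × 0.35 × 0.15 × 0.35 × 0.05 = 0.000459375
P(enhancement | x) = 0.0006375 / 0.015271875 ≈ 0.0417

0.0417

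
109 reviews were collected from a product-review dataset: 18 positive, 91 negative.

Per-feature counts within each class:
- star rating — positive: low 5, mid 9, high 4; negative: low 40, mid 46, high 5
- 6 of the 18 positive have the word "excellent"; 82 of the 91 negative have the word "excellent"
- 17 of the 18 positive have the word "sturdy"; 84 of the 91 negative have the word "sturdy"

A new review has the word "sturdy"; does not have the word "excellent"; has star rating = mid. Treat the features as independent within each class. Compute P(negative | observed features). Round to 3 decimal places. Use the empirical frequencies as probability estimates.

0.426

positive: (18/109) × (9/18) × (12/18) × (17/18) ≈ 0.0519878
negative: (91/109) × (46/91) × (9/91) × (84/91) ≈ 0.0385275
P(negative | x) = 0.0385275 / 0.0905153 ≈ 0.426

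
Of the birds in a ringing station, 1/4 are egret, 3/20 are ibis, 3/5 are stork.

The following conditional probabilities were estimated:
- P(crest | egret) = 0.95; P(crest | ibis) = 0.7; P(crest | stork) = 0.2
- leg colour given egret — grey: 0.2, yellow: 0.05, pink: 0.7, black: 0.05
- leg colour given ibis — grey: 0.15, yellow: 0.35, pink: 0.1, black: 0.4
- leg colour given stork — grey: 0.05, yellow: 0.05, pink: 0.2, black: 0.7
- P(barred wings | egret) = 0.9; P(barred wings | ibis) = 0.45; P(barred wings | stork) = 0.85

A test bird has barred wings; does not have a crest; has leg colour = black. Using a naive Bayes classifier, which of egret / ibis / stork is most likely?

stork

egret: 0.25 × (1−0.95) × 0.05 × 0.9 = 0.0005625
ibis: 0.15 × (1−0.7) × 0.4 × 0.45 = 0.0081
stork: 0.6 × (1−0.2) × 0.7 × 0.85 = 0.2856
Highest score → stork.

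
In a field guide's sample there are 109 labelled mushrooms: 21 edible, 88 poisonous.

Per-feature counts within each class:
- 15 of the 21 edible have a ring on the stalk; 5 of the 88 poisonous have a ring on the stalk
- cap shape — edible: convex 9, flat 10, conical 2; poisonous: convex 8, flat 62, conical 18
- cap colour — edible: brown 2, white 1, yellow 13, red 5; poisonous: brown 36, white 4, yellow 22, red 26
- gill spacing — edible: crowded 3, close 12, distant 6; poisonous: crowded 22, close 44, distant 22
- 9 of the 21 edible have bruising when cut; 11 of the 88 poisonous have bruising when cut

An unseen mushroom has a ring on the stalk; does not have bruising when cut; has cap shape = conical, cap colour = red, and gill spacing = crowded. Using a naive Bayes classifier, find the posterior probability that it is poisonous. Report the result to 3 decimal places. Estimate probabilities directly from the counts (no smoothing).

edible: (21/109) × (15/21) × (2/21) × (5/21) × (3/21) × (12/21) ≈ 0.000254736
poisonous: (88/109) × (5/88) × (18/88) × (26/88) × (22/88) × (77/88) ≈ 0.000606418
P(poisonous | x) = 0.000606418 / 0.000861154 ≈ 0.704

0.704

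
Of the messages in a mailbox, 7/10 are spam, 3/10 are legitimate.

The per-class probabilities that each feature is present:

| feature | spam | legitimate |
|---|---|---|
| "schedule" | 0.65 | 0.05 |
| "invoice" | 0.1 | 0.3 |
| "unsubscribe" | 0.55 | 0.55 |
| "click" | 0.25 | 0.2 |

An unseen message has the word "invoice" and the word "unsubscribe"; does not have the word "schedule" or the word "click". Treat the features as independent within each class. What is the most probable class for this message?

legitimate

spam: 0.7 × (1−0.65) × 0.1 × 0.55 × (1−0.25) = 0.01010625
legitimate: 0.3 × (1−0.05) × 0.3 × 0.55 × (1−0.2) = 0.03762
Highest score → legitimate.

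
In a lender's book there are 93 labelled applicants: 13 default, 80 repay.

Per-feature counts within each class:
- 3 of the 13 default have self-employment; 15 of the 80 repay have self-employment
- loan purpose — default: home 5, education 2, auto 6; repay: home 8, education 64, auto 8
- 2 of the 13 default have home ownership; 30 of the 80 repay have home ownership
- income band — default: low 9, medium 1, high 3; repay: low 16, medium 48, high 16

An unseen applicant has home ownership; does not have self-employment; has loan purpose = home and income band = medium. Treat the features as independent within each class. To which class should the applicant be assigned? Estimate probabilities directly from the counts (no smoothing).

default: (13/93) × (10/13) × (5/13) × (2/13) × (1/13) ≈ 0.000489426
repay: (80/93) × (65/80) × (8/80) × (30/80) × (48/80) ≈ 0.0157258
Highest score → repay.

repay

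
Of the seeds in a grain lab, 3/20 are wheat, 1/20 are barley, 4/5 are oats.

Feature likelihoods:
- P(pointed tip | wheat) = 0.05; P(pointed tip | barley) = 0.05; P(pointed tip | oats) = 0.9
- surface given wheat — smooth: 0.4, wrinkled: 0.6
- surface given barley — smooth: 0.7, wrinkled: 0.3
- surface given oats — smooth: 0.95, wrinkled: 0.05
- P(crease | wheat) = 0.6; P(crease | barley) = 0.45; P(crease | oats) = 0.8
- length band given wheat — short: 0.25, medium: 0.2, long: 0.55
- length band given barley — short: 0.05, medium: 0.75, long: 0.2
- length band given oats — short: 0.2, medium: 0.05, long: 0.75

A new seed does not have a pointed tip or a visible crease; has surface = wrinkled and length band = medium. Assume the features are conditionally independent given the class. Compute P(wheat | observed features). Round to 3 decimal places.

0.536

wheat: 0.15 × (1−0.05) × 0.6 × (1−0.6) × 0.2 = 0.00684
barley: 0.05 × (1−0.05) × 0.3 × (1−0.45) × 0.75 = 0.005878125
oats: 0.8 × (1−0.9) × 0.05 × (1−0.8) × 0.05 = 0.00004
P(wheat | x) = 0.00684 / 0.012758125 ≈ 0.536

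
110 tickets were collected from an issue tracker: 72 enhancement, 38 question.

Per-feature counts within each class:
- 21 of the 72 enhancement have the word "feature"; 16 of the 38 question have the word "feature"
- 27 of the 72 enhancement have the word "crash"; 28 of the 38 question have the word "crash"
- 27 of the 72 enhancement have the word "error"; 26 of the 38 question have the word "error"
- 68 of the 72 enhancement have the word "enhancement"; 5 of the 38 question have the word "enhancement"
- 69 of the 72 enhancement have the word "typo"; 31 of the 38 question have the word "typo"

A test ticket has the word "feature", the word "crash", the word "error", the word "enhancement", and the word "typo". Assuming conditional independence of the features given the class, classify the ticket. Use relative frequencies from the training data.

enhancement

enhancement: (72/110) × (21/72) × (27/72) × (27/72) × (68/72) × (69/72) ≈ 0.0242987
question: (38/110) × (16/38) × (28/38) × (26/38) × (5/38) × (31/38) ≈ 0.00787147
Highest score → enhancement.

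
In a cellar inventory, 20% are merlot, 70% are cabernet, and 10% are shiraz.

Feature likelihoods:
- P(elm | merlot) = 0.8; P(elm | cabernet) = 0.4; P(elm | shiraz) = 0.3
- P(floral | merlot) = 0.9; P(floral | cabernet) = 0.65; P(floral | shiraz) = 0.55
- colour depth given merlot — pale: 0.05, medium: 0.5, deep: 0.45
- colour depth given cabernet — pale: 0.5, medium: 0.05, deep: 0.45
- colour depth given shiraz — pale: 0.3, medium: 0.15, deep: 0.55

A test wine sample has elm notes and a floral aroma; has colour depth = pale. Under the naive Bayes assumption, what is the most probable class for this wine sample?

cabernet

merlot: 0.2 × 0.8 × 0.9 × 0.05 = 0.0072
cabernet: 0.7 × 0.4 × 0.65 × 0.5 = 0.091
shiraz: 0.1 × 0.3 × 0.55 × 0.3 = 0.00495
Highest score → cabernet.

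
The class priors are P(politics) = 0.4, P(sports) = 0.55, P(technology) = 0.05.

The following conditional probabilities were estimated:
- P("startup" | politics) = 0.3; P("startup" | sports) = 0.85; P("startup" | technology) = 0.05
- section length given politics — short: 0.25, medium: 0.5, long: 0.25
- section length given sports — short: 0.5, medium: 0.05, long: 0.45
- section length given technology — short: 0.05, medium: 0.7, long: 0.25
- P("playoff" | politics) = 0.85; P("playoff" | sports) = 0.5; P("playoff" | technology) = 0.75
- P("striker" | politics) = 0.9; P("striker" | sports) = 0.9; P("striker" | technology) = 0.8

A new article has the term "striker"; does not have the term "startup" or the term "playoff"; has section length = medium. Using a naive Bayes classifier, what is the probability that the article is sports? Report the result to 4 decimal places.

politics: 0.4 × (1−0.3) × 0.5 × (1−0.85) × 0.9 = 0.0189
sports: 0.55 × (1−0.85) × 0.05 × (1−0.5) × 0.9 = 0.00185625
technology: 0.05 × (1−0.05) × 0.7 × (1−0.75) × 0.8 = 0.00665
P(sports | x) = 0.00185625 / 0.02740625 ≈ 0.0677

0.0677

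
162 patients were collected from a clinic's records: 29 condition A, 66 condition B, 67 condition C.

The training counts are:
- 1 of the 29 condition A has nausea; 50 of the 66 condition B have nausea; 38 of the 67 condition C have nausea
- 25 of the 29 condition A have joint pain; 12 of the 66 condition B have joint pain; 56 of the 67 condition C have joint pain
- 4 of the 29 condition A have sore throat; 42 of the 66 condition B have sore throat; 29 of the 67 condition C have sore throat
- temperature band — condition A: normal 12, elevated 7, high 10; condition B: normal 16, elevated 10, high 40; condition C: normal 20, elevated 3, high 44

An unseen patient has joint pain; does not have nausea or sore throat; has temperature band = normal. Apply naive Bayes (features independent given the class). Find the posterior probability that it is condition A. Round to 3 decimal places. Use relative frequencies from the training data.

condition A: (29/162) × (28/29) × (25/29) × (25/29) × (12/29) ≈ 0.0531509
condition B: (66/162) × (16/66) × (12/66) × (24/66) × (16/66) ≈ 0.00158302
condition C: (67/162) × (29/67) × (56/67) × (38/67) × (20/67) ≈ 0.0253315
P(condition A | x) = 0.0531509 / 0.08006542 ≈ 0.664

0.664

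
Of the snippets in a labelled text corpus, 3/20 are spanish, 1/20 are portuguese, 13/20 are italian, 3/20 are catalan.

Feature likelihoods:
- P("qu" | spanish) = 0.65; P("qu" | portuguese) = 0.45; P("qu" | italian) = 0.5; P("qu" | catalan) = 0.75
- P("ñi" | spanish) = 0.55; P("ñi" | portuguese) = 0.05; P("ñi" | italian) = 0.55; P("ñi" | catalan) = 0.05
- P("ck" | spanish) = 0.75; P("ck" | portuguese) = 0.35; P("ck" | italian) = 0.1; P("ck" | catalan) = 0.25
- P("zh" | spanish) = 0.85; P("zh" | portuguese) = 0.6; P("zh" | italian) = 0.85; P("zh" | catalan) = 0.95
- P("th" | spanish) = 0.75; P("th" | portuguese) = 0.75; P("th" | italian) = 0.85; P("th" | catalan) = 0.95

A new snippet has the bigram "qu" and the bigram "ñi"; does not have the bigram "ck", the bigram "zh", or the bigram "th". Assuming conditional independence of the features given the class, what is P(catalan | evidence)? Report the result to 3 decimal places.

0.003

spanish: 0.15 × 0.65 × 0.55 × (1−0.75) × (1−0.85) × (1−0.75) = 0.000502734375
portuguese: 0.05 × 0.45 × 0.05 × (1−0.35) × (1−0.6) × (1−0.75) = 0.000073125
italian: 0.65 × 0.5 × 0.55 × (1−0.1) × (1−0.85) × (1−0.85) = 0.0036196875
catalan: 0.15 × 0.75 × 0.05 × (1−0.25) × (1−0.95) × (1−0.95) = 0.000010546875
P(catalan | x) = 0.000010546875 / 0.00420609375 ≈ 0.003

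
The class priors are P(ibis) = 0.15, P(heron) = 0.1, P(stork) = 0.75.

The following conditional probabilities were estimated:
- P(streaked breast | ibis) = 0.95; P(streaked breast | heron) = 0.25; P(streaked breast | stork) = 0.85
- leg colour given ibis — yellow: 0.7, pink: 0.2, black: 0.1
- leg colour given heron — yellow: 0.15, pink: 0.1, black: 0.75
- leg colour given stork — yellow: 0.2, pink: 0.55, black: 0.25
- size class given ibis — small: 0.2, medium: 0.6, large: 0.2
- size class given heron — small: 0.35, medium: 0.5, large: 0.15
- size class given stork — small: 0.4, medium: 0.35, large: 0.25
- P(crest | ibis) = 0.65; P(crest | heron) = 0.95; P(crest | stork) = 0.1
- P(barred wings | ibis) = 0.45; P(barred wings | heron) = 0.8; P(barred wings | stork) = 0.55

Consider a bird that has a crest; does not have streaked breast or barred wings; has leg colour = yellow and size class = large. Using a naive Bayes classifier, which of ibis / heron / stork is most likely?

ibis

ibis: 0.15 × (1−0.95) × 0.7 × 0.2 × 0.65 × (1−0.45) = 0.000375375
heron: 0.1 × (1−0.25) × 0.15 × 0.15 × 0.95 × (1−0.8) = 0.000320625
stork: 0.75 × (1−0.85) × 0.2 × 0.25 × 0.1 × (1−0.55) = 0.000253125
Highest score → ibis.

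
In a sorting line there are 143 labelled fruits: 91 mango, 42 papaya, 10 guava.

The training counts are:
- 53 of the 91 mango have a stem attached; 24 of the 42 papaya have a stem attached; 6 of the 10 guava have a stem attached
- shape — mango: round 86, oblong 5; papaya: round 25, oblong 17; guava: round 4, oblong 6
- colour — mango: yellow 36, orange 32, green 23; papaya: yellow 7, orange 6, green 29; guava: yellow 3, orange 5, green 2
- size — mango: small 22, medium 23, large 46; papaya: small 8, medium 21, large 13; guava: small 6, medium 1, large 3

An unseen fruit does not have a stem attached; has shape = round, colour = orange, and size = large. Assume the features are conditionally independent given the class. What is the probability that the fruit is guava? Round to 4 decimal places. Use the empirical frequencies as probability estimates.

0.0338

mango: (91/143) × (38/91) × (86/91) × (32/91) × (46/91) ≈ 0.0446406
papaya: (42/143) × (18/42) × (25/42) × (6/42) × (13/42) ≈ 0.00331301
guava: (10/143) × (4/10) × (4/10) × (5/10) × (3/10) ≈ 0.00167832
P(guava | x) = 0.00167832 / 0.04963193 ≈ 0.0338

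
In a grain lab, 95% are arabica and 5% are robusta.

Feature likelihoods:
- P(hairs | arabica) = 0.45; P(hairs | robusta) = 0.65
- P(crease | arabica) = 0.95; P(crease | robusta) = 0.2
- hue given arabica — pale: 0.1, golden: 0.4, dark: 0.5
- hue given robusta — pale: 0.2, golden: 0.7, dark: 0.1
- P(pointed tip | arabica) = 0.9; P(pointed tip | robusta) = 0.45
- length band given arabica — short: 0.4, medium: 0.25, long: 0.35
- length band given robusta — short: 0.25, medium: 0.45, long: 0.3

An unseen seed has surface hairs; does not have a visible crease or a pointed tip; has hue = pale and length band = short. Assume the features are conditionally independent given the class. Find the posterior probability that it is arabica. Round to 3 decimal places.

arabica: 0.95 × 0.45 × (1−0.95) × 0.1 × (1−0.9) × 0.4 = 0.0000855
robusta: 0.05 × 0.65 × (1−0.2) × 0.2 × (1−0.45) × 0.25 = 0.000715
P(arabica | x) = 0.0000855 / 0.0008005 ≈ 0.107

0.107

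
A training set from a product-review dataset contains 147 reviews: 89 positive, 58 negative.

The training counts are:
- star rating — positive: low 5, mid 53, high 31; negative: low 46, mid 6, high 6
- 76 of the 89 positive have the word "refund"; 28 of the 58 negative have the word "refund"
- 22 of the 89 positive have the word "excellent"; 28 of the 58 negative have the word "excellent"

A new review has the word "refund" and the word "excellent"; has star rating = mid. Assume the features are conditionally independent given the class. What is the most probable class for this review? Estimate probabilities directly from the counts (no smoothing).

positive: (89/147) × (53/89) × (76/89) × (22/89) ≈ 0.0761053
negative: (58/147) × (6/58) × (28/58) × (28/58) ≈ 0.00951249
Highest score → positive.

positive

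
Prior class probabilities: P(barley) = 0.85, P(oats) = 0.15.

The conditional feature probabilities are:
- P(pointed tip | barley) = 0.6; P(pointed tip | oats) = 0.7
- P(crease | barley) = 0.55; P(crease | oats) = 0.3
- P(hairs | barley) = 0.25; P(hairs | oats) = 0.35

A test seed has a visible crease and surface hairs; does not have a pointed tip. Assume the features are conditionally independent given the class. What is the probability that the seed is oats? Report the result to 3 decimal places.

barley: 0.85 × (1−0.6) × 0.55 × 0.25 = 0.04675
oats: 0.15 × (1−0.7) × 0.3 × 0.35 = 0.004725
P(oats | x) = 0.004725 / 0.051475 ≈ 0.092

0.092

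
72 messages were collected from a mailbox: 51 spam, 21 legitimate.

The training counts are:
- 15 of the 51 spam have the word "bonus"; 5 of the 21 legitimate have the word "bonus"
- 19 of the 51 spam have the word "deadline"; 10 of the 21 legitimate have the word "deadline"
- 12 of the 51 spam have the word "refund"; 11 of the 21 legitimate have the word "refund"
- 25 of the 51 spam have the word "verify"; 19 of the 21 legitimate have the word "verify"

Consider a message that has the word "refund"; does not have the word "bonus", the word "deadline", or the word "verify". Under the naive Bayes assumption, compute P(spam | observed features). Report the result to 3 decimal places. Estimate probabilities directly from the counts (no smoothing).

spam: (51/72) × (36/51) × (32/51) × (12/51) × (26/51) ≈ 0.0376326
legitimate: (21/72) × (16/21) × (11/21) × (11/21) × (2/21) ≈ 0.00580691
P(spam | x) = 0.0376326 / 0.04343951 ≈ 0.866

0.866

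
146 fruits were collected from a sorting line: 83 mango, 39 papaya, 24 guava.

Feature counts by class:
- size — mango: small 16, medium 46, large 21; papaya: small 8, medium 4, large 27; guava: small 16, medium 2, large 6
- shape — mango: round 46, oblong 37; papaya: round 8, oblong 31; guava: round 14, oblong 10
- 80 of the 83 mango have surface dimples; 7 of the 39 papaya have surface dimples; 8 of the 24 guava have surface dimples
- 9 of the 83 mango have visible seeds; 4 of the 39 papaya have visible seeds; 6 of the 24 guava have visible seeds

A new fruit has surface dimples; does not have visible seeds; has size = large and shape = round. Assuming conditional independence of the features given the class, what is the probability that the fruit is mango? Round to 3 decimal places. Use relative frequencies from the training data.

mango: (83/146) × (21/83) × (46/83) × (80/83) × (74/83) ≈ 0.0685033
papaya: (39/146) × (27/39) × (8/39) × (7/39) × (35/39) ≈ 0.00611045
guava: (24/146) × (6/24) × (14/24) × (8/24) × (18/24) ≈ 0.00599315
P(mango | x) = 0.0685033 / 0.0806069 ≈ 0.850

0.850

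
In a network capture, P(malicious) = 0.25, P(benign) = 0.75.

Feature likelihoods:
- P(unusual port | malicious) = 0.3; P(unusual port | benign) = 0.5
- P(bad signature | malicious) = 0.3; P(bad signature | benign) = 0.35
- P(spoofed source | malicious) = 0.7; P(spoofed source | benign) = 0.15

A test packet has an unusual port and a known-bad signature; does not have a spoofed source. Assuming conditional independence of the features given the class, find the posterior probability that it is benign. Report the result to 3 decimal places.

0.943

malicious: 0.25 × 0.3 × 0.3 × (1−0.7) = 0.00675
benign: 0.75 × 0.5 × 0.35 × (1−0.15) = 0.1115625
P(benign | x) = 0.1115625 / 0.1183125 ≈ 0.943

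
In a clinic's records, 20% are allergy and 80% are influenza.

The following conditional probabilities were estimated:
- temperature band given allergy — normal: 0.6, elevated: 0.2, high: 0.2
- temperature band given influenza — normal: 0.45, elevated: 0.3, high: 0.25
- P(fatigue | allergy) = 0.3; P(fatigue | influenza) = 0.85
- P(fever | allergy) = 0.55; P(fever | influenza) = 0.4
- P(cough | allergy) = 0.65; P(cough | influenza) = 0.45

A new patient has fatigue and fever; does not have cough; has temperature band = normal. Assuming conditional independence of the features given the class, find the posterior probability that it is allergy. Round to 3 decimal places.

0.093

allergy: 0.2 × 0.6 × 0.3 × 0.55 × (1−0.65) = 0.00693
influenza: 0.8 × 0.45 × 0.85 × 0.4 × (1−0.45) = 0.06732
P(allergy | x) = 0.00693 / 0.07425 ≈ 0.093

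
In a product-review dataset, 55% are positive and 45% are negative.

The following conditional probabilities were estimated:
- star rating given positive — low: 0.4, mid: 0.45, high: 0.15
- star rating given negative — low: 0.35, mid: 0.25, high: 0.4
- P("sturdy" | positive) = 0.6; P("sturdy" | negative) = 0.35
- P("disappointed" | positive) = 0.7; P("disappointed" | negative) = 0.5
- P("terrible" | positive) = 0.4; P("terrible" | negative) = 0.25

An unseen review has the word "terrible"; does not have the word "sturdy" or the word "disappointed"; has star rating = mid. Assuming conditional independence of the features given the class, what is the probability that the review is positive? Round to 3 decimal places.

0.565

positive: 0.55 × 0.45 × (1−0.6) × (1−0.7) × 0.4 = 0.01188
negative: 0.45 × 0.25 × (1−0.35) × (1−0.5) × 0.25 = 0.009140625
P(positive | x) = 0.01188 / 0.021020625 ≈ 0.565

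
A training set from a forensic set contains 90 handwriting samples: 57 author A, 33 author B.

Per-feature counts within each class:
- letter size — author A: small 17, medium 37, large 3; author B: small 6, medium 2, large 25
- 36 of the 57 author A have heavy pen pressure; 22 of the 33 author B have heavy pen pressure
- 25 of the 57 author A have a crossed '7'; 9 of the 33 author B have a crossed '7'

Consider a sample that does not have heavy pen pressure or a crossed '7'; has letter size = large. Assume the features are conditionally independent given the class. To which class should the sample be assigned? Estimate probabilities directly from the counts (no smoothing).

author B

author A: (57/90) × (3/57) × (21/57) × (32/57) ≈ 0.00689443
author B: (33/90) × (25/33) × (11/33) × (24/33) ≈ 0.0673401
Highest score → author B.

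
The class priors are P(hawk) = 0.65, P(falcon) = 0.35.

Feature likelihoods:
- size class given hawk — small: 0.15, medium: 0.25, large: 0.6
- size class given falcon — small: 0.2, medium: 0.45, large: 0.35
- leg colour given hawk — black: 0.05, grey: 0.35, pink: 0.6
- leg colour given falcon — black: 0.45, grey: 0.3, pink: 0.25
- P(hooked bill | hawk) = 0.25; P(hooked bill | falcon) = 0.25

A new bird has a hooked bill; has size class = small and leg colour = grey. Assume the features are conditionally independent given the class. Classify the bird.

hawk: 0.65 × 0.15 × 0.35 × 0.25 = 0.00853125
falcon: 0.35 × 0.2 × 0.3 × 0.25 = 0.00525
Highest score → hawk.

hawk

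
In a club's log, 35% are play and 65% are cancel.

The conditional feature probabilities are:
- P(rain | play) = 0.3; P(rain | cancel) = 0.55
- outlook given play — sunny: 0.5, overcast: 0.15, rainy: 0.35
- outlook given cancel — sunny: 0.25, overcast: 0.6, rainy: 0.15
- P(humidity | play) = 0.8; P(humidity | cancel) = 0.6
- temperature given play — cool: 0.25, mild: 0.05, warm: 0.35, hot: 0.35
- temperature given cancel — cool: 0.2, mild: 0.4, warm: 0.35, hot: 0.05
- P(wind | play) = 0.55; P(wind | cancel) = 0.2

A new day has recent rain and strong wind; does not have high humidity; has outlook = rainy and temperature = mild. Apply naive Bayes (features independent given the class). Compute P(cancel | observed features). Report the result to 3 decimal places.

play: 0.35 × 0.3 × 0.35 × (1−0.8) × 0.05 × 0.55 = 0.000202125
cancel: 0.65 × 0.55 × 0.15 × (1−0.6) × 0.4 × 0.2 = 0.001716
P(cancel | x) = 0.001716 / 0.001918125 ≈ 0.895

0.895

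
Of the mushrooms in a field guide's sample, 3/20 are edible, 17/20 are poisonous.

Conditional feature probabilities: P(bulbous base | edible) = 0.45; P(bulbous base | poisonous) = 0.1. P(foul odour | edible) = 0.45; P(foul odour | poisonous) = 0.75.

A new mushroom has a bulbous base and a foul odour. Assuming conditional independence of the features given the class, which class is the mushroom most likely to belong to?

poisonous

edible: 0.15 × 0.45 × 0.45 = 0.030375
poisonous: 0.85 × 0.1 × 0.75 = 0.06375
Highest score → poisonous.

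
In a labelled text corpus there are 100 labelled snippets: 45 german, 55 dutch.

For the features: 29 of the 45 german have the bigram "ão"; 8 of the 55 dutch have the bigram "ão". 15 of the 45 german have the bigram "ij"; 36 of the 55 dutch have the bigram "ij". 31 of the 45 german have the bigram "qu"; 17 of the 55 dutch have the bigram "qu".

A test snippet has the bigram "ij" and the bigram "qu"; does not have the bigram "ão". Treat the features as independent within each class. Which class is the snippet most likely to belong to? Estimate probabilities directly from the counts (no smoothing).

dutch

german: (45/100) × (16/45) × (15/45) × (31/45) ≈ 0.0367407
dutch: (55/100) × (47/55) × (36/55) × (17/55) ≈ 0.0950876
Highest score → dutch.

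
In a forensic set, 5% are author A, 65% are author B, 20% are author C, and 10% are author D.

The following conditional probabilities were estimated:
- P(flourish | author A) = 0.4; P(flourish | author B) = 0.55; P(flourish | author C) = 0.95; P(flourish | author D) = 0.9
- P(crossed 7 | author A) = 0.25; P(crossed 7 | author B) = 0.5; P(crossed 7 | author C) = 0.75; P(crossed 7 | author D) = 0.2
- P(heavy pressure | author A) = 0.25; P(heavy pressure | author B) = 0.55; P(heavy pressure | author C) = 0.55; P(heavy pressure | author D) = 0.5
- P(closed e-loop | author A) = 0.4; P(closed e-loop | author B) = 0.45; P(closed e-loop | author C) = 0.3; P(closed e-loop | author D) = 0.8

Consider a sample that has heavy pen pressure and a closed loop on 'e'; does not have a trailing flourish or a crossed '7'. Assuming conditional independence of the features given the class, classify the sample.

author B

author A: 0.05 × (1−0.4) × (1−0.25) × 0.25 × 0.4 = 0.00225
author B: 0.65 × (1−0.55) × (1−0.5) × 0.55 × 0.45 = 0.036196875
author C: 0.2 × (1−0.95) × (1−0.75) × 0.55 × 0.3 = 0.0004125
author D: 0.1 × (1−0.9) × (1−0.2) × 0.5 × 0.8 = 0.0032
Highest score → author B.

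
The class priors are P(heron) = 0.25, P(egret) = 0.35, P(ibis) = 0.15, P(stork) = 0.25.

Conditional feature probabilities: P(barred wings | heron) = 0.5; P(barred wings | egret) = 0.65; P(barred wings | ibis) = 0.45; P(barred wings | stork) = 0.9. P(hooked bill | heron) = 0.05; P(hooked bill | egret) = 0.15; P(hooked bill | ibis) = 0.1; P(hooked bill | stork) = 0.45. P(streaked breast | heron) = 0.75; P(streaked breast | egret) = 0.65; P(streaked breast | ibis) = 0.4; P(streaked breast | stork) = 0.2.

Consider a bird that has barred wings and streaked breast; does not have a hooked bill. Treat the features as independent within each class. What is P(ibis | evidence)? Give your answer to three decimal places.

0.092

heron: 0.25 × 0.5 × (1−0.05) × 0.75 = 0.0890625
egret: 0.35 × 0.65 × (1−0.15) × 0.65 = 0.12569375
ibis: 0.15 × 0.45 × (1−0.1) × 0.4 = 0.0243
stork: 0.25 × 0.9 × (1−0.45) × 0.2 = 0.02475
P(ibis | x) = 0.0243 / 0.26380625 ≈ 0.092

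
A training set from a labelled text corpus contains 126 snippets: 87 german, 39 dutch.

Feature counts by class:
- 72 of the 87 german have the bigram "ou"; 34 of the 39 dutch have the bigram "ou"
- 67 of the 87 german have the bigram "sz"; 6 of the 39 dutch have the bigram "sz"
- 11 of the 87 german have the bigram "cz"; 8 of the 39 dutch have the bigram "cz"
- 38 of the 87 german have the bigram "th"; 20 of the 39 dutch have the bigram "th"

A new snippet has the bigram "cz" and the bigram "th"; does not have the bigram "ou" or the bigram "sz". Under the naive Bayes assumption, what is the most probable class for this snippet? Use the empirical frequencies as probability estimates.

dutch

german: (87/126) × (15/87) × (20/87) × (11/87) × (38/87) ≈ 0.00151136
dutch: (39/126) × (5/39) × (33/39) × (8/39) × (20/39) ≈ 0.00353215
Highest score → dutch.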